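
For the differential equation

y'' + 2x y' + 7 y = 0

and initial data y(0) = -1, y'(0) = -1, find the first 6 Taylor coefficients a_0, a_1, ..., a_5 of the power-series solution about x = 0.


Ansatz: y(x) = sum_{n>=0} a_n x^n, so y'(x) = sum_{n>=1} n a_n x^(n-1) and y''(x) = sum_{n>=2} n(n-1) a_n x^(n-2).
Substitute into P(x) y'' + Q(x) y' + R(x) y = 0 with P(x) = 1, Q(x) = 2x, R(x) = 7, and match powers of x.
Initial conditions: a_0 = -1, a_1 = -1.
Setting the coefficient of each power of x to zero and solving order by order (substituting the coefficients already found):
  x^0: 2 a_2 + 7 a_0 = 0  ->  2 a_2 = -7 a_0 = 7  ->  a_2 = 7/2
  x^1: 6 a_3 + 9 a_1 = 0  ->  6 a_3 = -9 a_1 = 9  ->  a_3 = 3/2
  x^2: 12 a_4 + 11 a_2 = 0  ->  12 a_4 = -11 a_2 = -77/2  ->  a_4 = -77/24
  x^3: 20 a_5 + 13 a_3 = 0  ->  20 a_5 = -13 a_3 = -39/2  ->  a_5 = -39/40
Truncated series: y(x) = -1 - x + (7/2) x^2 + (3/2) x^3 - (77/24) x^4 - (39/40) x^5 + O(x^6).

a_0 = -1; a_1 = -1; a_2 = 7/2; a_3 = 3/2; a_4 = -77/24; a_5 = -39/40


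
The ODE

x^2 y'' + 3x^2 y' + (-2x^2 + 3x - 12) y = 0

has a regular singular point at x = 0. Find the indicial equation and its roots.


Divide by x^2 to reach normal form y'' + P_1(x) y' + P_2(x) y = 0 with P_1(x) = 3 and P_2(x) = -2 + 3/x - 12/x^2.
x = 0 is a singular point because the y-coefficient -2 + 3/x - 12/x^2 has a pole at x = 0.
It is a regular singular point because x P_1(x) = p(x) = 3x and x^2 P_2(x) = q(x) = -2x^2 + 3x - 12 are polynomials, hence analytic at x = 0.
p(0) = 0,  q(0) = -12.
Indicial equation: r(r-1) + p(0) r + q(0) = 0, i.e. r^2 + (p(0) - 1) r + q(0) = 0, i.e. r^2 - 1 r - 12 = 0.
Discriminant: (-1)^2 - 4(-12) = 49, so r = (1 ± 7)/2.
Solving: r_1 = 4, r_2 = -3.

indicial: r^2 - 1 r - 12 = 0; roots r_1 = 4, r_2 = -3


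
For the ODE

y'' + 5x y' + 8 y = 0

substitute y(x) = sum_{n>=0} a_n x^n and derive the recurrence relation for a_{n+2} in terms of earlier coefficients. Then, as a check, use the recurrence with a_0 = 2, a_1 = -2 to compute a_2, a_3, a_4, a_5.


Substitute y = sum_n a_n x^n.
y''(x) has coefficient (n+2)(n+1) a_{n+2} at x^n;
5 x y'(x) has coefficient 5 n a_n at x^n (shift);
8 y(x) has coefficient 8 a_n at x^n.
Matching x^n: (n+2)(n+1) a_{n+2} + (5n + 8) a_n = 0.
Thus a_{n+2} = (-5n - 8) / ((n+1)(n+2)) * a_n.

Check with a_0 = 2, a_1 = -2 (apply the recurrence for n = 0, 1, 2, 3): a_0 = 2, a_1 = -2, a_2 = -8, a_3 = 13/3, a_4 = 12, a_5 = -299/60.

a_(n+2) = (-5n - 8) / ((n+1)(n+2)) * a_n; check: a_0 = 2, a_1 = -2, a_2 = -8, a_3 = 13/3, a_4 = 12, a_5 = -299/60


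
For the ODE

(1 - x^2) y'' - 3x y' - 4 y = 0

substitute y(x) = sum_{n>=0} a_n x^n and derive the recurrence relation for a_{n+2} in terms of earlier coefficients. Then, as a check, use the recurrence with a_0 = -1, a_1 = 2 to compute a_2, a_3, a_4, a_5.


Substitute y = sum_n a_n x^n.
(1 - 1 x^2) y'' contributes (n+2)(n+1) a_{n+2} - n(n-1) a_n at x^n.
-3 x y'(x) contributes -3 n a_n at x^n.
-4 y(x) contributes -4 a_n at x^n.
Matching x^n: (n+2)(n+1) a_{n+2} + (-n(n-1) - 3 n - 4) a_n = 0.
Thus a_{n+2} = (n(n-1) + 3 n + 4) / ((n+1)(n+2)) * a_n.

Check with a_0 = -1, a_1 = 2 (apply the recurrence for n = 0, 1, 2, 3): a_0 = -1, a_1 = 2, a_2 = -2, a_3 = 7/3, a_4 = -2, a_5 = 133/60.

a_(n+2) = (n(n-1) + 3 n + 4) / ((n+1)(n+2)) * a_n; check: a_0 = -1, a_1 = 2, a_2 = -2, a_3 = 7/3, a_4 = -2, a_5 = 133/60


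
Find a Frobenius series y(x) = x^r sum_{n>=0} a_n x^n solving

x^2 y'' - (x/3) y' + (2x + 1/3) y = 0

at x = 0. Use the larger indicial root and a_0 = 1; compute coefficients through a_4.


Write in Frobenius form y'' + (p(x)/x) y' + (q(x)/x^2) y = 0:
  p(x) = -1/3,  q(x) = 2x + 1/3.
Indicial equation: r(r-1) + (-1/3) r + (1/3) = 0 -> roots r_1 = 1, r_2 = 1/3.
Take r = r_1 = 1. Let y(x) = x^r sum_{n>=0} a_n x^n with a_0 = 1.
Substitute y = x^r sum a_n x^n and match x^{r+n}. The recurrence is
  D(n) a_n + 2 a_{n-1} = 0,  where D(n) = (r+n)(r+n-1) + (-1/3)(r+n) + (1/3).
  a_n = -2 / D(n) * a_{n-1}.
Since the indicial polynomial factors as (r - r_1)(r - r_2), D(n) = (r_1 + n - r_1)(r_1 + n - r_2) = n(n + 2/3).
Evaluating step by step (a_0 = 1):
  n = 1: D(1) = 1(1 + 2/3) = 5/3; numerator = -2(1) = -2; a_1 = (-2)/(5/3) = -6/5
  n = 2: D(2) = 2(2 + 2/3) = 16/3; numerator = -2(-6/5) = 12/5; a_2 = (12/5)/(16/3) = 9/20
  n = 3: D(3) = 3(3 + 2/3) = 11; numerator = -2(9/20) = -9/10; a_3 = (-9/10)/(11) = -9/110
  n = 4: D(4) = 4(4 + 2/3) = 56/3; numerator = -2(-9/110) = 9/55; a_4 = (9/55)/(56/3) = 27/3080

r = 1; a_0 = 1; a_1 = -6/5; a_2 = 9/20; a_3 = -9/110; a_4 = 27/3080


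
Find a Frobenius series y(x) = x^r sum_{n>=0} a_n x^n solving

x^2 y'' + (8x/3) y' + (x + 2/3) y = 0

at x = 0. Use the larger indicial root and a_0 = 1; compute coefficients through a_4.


Write in Frobenius form y'' + (p(x)/x) y' + (q(x)/x^2) y = 0:
  p(x) = 8/3,  q(x) = x + 2/3.
Indicial equation: r(r-1) + (8/3) r + (2/3) = 0 -> roots r_1 = -2/3, r_2 = -1.
Take r = r_1 = -2/3. Let y(x) = x^r sum_{n>=0} a_n x^n with a_0 = 1.
Substitute y = x^r sum a_n x^n and match x^{r+n}. The recurrence is
  D(n) a_n + 1 a_{n-1} = 0,  where D(n) = (r+n)(r+n-1) + (8/3)(r+n) + (2/3).
  a_n = -1 / D(n) * a_{n-1}.
Since the indicial polynomial factors as (r - r_1)(r - r_2), D(n) = (r_1 + n - r_1)(r_1 + n - r_2) = n(n + 1/3).
Evaluating step by step (a_0 = 1):
  n = 1: D(1) = 1(1 + 1/3) = 4/3; numerator = -1(1) = -1; a_1 = (-1)/(4/3) = -3/4
  n = 2: D(2) = 2(2 + 1/3) = 14/3; numerator = -1(-3/4) = 3/4; a_2 = (3/4)/(14/3) = 9/56
  n = 3: D(3) = 3(3 + 1/3) = 10; numerator = -1(9/56) = -9/56; a_3 = (-9/56)/(10) = -9/560
  n = 4: D(4) = 4(4 + 1/3) = 52/3; numerator = -1(-9/560) = 9/560; a_4 = (9/560)/(52/3) = 27/29120

r = -2/3; a_0 = 1; a_1 = -3/4; a_2 = 9/56; a_3 = -9/560; a_4 = 27/29120


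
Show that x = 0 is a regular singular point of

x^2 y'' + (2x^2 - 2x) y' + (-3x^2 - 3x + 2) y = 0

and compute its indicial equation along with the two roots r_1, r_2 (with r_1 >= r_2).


Divide by x^2 to reach normal form y'' + P_1(x) y' + P_2(x) y = 0 with P_1(x) = 2 - 2/x and P_2(x) = -3 - 3/x + 2/x^2.
x = 0 is a singular point because the y'-coefficient 2 - 2/x has a pole at x = 0 and the y-coefficient -3 - 3/x + 2/x^2 has a pole at x = 0.
It is a regular singular point because x P_1(x) = p(x) = 2x - 2 and x^2 P_2(x) = q(x) = -3x^2 - 3x + 2 are polynomials, hence analytic at x = 0.
p(0) = -2,  q(0) = 2.
Indicial equation: r(r-1) + p(0) r + q(0) = 0, i.e. r^2 + (p(0) - 1) r + q(0) = 0, i.e. r^2 - 3 r + 2 = 0.
Discriminant: (-3)^2 - 4(2) = 1, so r = (3 ± 1)/2.
Solving: r_1 = 2, r_2 = 1.

indicial: r^2 - 3 r + 2 = 0; roots r_1 = 2, r_2 = 1


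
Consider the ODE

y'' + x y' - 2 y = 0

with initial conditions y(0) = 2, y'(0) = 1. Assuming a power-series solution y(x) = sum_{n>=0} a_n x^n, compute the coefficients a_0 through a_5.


Ansatz: y(x) = sum_{n>=0} a_n x^n, so y'(x) = sum_{n>=1} n a_n x^(n-1) and y''(x) = sum_{n>=2} n(n-1) a_n x^(n-2).
Substitute into P(x) y'' + Q(x) y' + R(x) y = 0 with P(x) = 1, Q(x) = x, R(x) = -2, and match powers of x.
Initial conditions: a_0 = 2, a_1 = 1.
Setting the coefficient of each power of x to zero and solving order by order (substituting the coefficients already found):
  x^0: 2 a_2 - 2 a_0 = 0  ->  2 a_2 = 2 a_0 = 4  ->  a_2 = 2
  x^1: 6 a_3 - a_1 = 0  ->  6 a_3 = a_1 = 1  ->  a_3 = 1/6
  x^2: 12 a_4 = 0  ->  a_4 = 0
  x^3: 20 a_5 + a_3 = 0  ->  20 a_5 = -a_3 = -1/6  ->  a_5 = -1/120
Truncated series: y(x) = 2 + x + 2 x^2 + (1/6) x^3 - (1/120) x^5 + O(x^6).

a_0 = 2; a_1 = 1; a_2 = 2; a_3 = 1/6; a_4 = 0; a_5 = -1/120


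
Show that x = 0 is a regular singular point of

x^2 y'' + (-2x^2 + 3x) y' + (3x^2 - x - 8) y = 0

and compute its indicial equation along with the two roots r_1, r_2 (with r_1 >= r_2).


Divide by x^2 to reach normal form y'' + P_1(x) y' + P_2(x) y = 0 with P_1(x) = -2 + 3/x and P_2(x) = 3 - 1/x - 8/x^2.
x = 0 is a singular point because the y'-coefficient -2 + 3/x has a pole at x = 0 and the y-coefficient 3 - 1/x - 8/x^2 has a pole at x = 0.
It is a regular singular point because x P_1(x) = p(x) = 3 - 2x and x^2 P_2(x) = q(x) = 3x^2 - x - 8 are polynomials, hence analytic at x = 0.
p(0) = 3,  q(0) = -8.
Indicial equation: r(r-1) + p(0) r + q(0) = 0, i.e. r^2 + (p(0) - 1) r + q(0) = 0, i.e. r^2 + 2 r - 8 = 0.
Discriminant: (2)^2 - 4(-8) = 36, so r = (-2 ± 6)/2.
Solving: r_1 = 2, r_2 = -4.

indicial: r^2 + 2 r - 8 = 0; roots r_1 = 2, r_2 = -4


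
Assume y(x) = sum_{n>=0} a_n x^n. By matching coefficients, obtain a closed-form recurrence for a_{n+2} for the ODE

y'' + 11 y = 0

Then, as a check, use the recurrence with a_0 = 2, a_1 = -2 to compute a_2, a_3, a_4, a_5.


Substitute y = sum_n a_n x^n into y'' + (const) y = 0.
y''(x) = sum_{n>=0} (n+2)(n+1) a_{n+2} x^n.
The ODE becomes sum_n [(n+2)(n+1) a_{n+2} + 11 a_n] x^n = 0.
Setting each coefficient to zero gives the recurrence:
  (n+2)(n+1) a_{n+2} + 11 a_n = 0,
  a_{n+2} = -11 / ((n+1)(n+2)) a_n.

Check with a_0 = 2, a_1 = -2 (apply the recurrence for n = 0, 1, 2, 3): a_0 = 2, a_1 = -2, a_2 = -11, a_3 = 11/3, a_4 = 121/12, a_5 = -121/60.

a_{n+2} = -11/((n+1)(n+2)) * a_n; check: a_0 = 2, a_1 = -2, a_2 = -11, a_3 = 11/3, a_4 = 121/12, a_5 = -121/60


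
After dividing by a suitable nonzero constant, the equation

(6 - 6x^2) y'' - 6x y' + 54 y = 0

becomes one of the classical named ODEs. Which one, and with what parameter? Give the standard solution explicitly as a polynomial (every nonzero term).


All three coefficients share the factor 6; dividing through by 6 gives  (1 - x^2) y'' - x y' + 9 y = 0.
This matches the Chebyshev equation (1 - x^2) y'' - x y' + n^2 y = 0 (note the -x y' term, not -2x y') with n^2 = 9, so n = 3; the polynomial solution is T_3(x).
With y = sum_k a_k x^k, matching x^k gives (k+2)(k+1) a_{k+2} = (k^2 - n^2) a_k = (k - 3)(k + 3) a_k. The right side vanishes at k = 3, so the series with the parity of 3 terminates at degree 3.
Standard normalization: leading coefficient of T_n is 2^(n-1), so a_3 = 2^2 = 4. Work downward with a_k = (k+1)(k+2) a_{k+2} / ((k - 3)(k + 3)):
  a_1 = (2)(3)(4) / ((1 - 3)(1 + 3)) = 24/(-8) = -3
Hence T_3(x) = 4 x^3 - 3 x.

T_3(x); series = 4 x^3 - 3 x


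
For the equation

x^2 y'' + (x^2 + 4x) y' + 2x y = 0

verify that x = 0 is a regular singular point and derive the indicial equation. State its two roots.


Divide by x^2 to reach normal form y'' + P_1(x) y' + P_2(x) y = 0 with P_1(x) = 1 + 4/x and P_2(x) = 2/x.
x = 0 is a singular point because the y'-coefficient 1 + 4/x has a pole at x = 0 and the y-coefficient 2/x has a pole at x = 0.
It is a regular singular point because x P_1(x) = p(x) = x + 4 and x^2 P_2(x) = q(x) = 2x are polynomials, hence analytic at x = 0.
p(0) = 4,  q(0) = 0.
Indicial equation: r(r-1) + p(0) r + q(0) = 0, i.e. r^2 + (p(0) - 1) r + q(0) = 0, i.e. r^2 + 3 r = 0.
Discriminant: (3)^2 - 4(0) = 9, so r = (-3 ± 3)/2.
Solving: r_1 = 0, r_2 = -3.

indicial: r^2 + 3 r = 0; roots r_1 = 0, r_2 = -3


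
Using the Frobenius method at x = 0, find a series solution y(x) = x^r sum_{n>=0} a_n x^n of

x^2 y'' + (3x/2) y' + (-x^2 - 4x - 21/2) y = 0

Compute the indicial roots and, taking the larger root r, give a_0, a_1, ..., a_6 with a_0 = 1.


Write in Frobenius form y'' + (p(x)/x) y' + (q(x)/x^2) y = 0:
  p(x) = 3/2,  q(x) = -x^2 - 4x - 21/2.
Indicial equation: r(r-1) + (3/2) r + (-21/2) = 0 -> roots r_1 = 3, r_2 = -7/2.
Take r = r_1 = 3. Let y(x) = x^r sum_{n>=0} a_n x^n with a_0 = 1.
Substitute y = x^r sum a_n x^n and match x^{r+n}. The recurrence is
  D(n) a_n - 4 a_{n-1} - 1 a_{n-2} = 0,  where D(n) = (r+n)(r+n-1) + (3/2)(r+n) + (-21/2).
  a_n = [4 a_{n-1} + 1 a_{n-2}] / D(n).
Since the indicial polynomial factors as (r - r_1)(r - r_2), D(n) = (r_1 + n - r_1)(r_1 + n - r_2) = n(n + 13/2).
Evaluating step by step (a_0 = 1):
  n = 1: D(1) = 1(1 + 13/2) = 15/2; numerator = 4(1) = 4; a_1 = (4)/(15/2) = 8/15
  n = 2: D(2) = 2(2 + 13/2) = 17; numerator = 4(8/15) + 1(1) = 47/15; a_2 = (47/15)/(17) = 47/255
  n = 3: D(3) = 3(3 + 13/2) = 57/2; numerator = 4(47/255) + 1(8/15) = 108/85; a_3 = (108/85)/(57/2) = 72/1615
  n = 4: D(4) = 4(4 + 13/2) = 42; numerator = 4(72/1615) + 1(47/255) = 1757/4845; a_4 = (1757/4845)/(42) = 251/29070
  n = 5: D(5) = 5(5 + 13/2) = 115/2; numerator = 4(251/29070) + 1(72/1615) = 230/2907; a_5 = (230/2907)/(115/2) = 4/2907
  n = 6: D(6) = 6(6 + 13/2) = 75; numerator = 4(4/2907) + 1(251/29070) = 137/9690; a_6 = (137/9690)/(75) = 137/726750

r = 3; a_0 = 1; a_1 = 8/15; a_2 = 47/255; a_3 = 72/1615; a_4 = 251/29070; a_5 = 4/2907; a_6 = 137/726750


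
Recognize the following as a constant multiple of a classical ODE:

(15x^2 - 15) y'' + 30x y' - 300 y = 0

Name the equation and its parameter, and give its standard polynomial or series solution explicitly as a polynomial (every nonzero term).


All three coefficients share the factor -15; dividing through by -15 gives  (1 - x^2) y'' - 2x y' + 20 y = 0.
This matches the Legendre equation (1 - x^2) y'' - 2x y' + n(n+1) y = 0 (note the -2x y' term) with n(n+1) = 20, so n = 4; the polynomial solution is P_4(x).
With y = sum_k a_k x^k, matching x^k gives (k+2)(k+1) a_{k+2} = [k(k+1) - n(n+1)] a_k = (k - 4)(k + 5) a_k. The right side vanishes at k = 4, so the series with the parity of 4 terminates at degree 4.
Standard normalization (P_n(1) = 1): leading coefficient (2n)!/(2^n (n!)^2) = 40320/(16*576) = 35/8, so a_4 = 35/8. Work downward with a_k = (k+1)(k+2) a_{k+2} / ((k - 4)(k + 5)):
  a_2 = (3)(4)(35/8) / ((2 - 4)(2 + 5)) = (105/2)/(-14) = -15/4
  a_0 = (1)(2)(-15/4) / ((0 - 4)(0 + 5)) = (-15/2)/(-20) = 3/8
Hence P_4(x) = 35 x^4/8 - 15 x^2/4 + 3/8.

P_4(x); series = 35 x^4/8 - 15 x^2/4 + 3/8


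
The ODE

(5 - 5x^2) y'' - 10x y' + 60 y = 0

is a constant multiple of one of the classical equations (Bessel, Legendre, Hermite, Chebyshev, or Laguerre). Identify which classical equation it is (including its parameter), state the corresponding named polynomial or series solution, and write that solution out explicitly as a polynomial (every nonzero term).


All three coefficients share the factor 5; dividing through by 5 gives  (1 - x^2) y'' - 2x y' + 12 y = 0.
This matches the Legendre equation (1 - x^2) y'' - 2x y' + n(n+1) y = 0 (note the -2x y' term) with n(n+1) = 12, so n = 3; the polynomial solution is P_3(x).
With y = sum_k a_k x^k, matching x^k gives (k+2)(k+1) a_{k+2} = [k(k+1) - n(n+1)] a_k = (k - 3)(k + 4) a_k. The right side vanishes at k = 3, so the series with the parity of 3 terminates at degree 3.
Standard normalization (P_n(1) = 1): leading coefficient (2n)!/(2^n (n!)^2) = 720/(8*36) = 5/2, so a_3 = 5/2. Work downward with a_k = (k+1)(k+2) a_{k+2} / ((k - 3)(k + 4)):
  a_1 = (2)(3)(5/2) / ((1 - 3)(1 + 4)) = 15/(-10) = -3/2
Hence P_3(x) = 5 x^3/2 - 3 x/2.

P_3(x); series = 5 x^3/2 - 3 x/2


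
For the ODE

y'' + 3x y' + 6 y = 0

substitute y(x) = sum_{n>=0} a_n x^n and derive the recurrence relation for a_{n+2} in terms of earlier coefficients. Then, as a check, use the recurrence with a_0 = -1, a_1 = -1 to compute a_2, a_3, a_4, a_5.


Substitute y = sum_n a_n x^n.
y''(x) has coefficient (n+2)(n+1) a_{n+2} at x^n;
3 x y'(x) has coefficient 3 n a_n at x^n (shift);
6 y(x) has coefficient 6 a_n at x^n.
Matching x^n: (n+2)(n+1) a_{n+2} + (3n + 6) a_n = 0.
Thus a_{n+2} = (-3n - 6) / ((n+1)(n+2)) * a_n.

Check with a_0 = -1, a_1 = -1 (apply the recurrence for n = 0, 1, 2, 3): a_0 = -1, a_1 = -1, a_2 = 3, a_3 = 3/2, a_4 = -3, a_5 = -9/8.

a_(n+2) = (-3n - 6) / ((n+1)(n+2)) * a_n; check: a_0 = -1, a_1 = -1, a_2 = 3, a_3 = 3/2, a_4 = -3, a_5 = -9/8


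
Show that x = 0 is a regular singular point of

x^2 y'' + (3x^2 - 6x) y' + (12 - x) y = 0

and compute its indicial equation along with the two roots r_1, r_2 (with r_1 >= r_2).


Divide by x^2 to reach normal form y'' + P_1(x) y' + P_2(x) y = 0 with P_1(x) = 3 - 6/x and P_2(x) = -1/x + 12/x^2.
x = 0 is a singular point because the y'-coefficient 3 - 6/x has a pole at x = 0 and the y-coefficient -1/x + 12/x^2 has a pole at x = 0.
It is a regular singular point because x P_1(x) = p(x) = 3x - 6 and x^2 P_2(x) = q(x) = 12 - x are polynomials, hence analytic at x = 0.
p(0) = -6,  q(0) = 12.
Indicial equation: r(r-1) + p(0) r + q(0) = 0, i.e. r^2 + (p(0) - 1) r + q(0) = 0, i.e. r^2 - 7 r + 12 = 0.
Discriminant: (-7)^2 - 4(12) = 1, so r = (7 ± 1)/2.
Solving: r_1 = 4, r_2 = 3.

indicial: r^2 - 7 r + 12 = 0; roots r_1 = 4, r_2 = 3


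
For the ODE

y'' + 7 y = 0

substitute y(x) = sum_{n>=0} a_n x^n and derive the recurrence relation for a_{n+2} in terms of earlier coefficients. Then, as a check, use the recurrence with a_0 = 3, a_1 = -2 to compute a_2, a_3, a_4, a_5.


Substitute y = sum_n a_n x^n into y'' + (const) y = 0.
y''(x) = sum_{n>=0} (n+2)(n+1) a_{n+2} x^n.
The ODE becomes sum_n [(n+2)(n+1) a_{n+2} + 7 a_n] x^n = 0.
Setting each coefficient to zero gives the recurrence:
  (n+2)(n+1) a_{n+2} + 7 a_n = 0,
  a_{n+2} = -7 / ((n+1)(n+2)) a_n.

Check with a_0 = 3, a_1 = -2 (apply the recurrence for n = 0, 1, 2, 3): a_0 = 3, a_1 = -2, a_2 = -21/2, a_3 = 7/3, a_4 = 49/8, a_5 = -49/60.

a_{n+2} = -7/((n+1)(n+2)) * a_n; check: a_0 = 3, a_1 = -2, a_2 = -21/2, a_3 = 7/3, a_4 = 49/8, a_5 = -49/60


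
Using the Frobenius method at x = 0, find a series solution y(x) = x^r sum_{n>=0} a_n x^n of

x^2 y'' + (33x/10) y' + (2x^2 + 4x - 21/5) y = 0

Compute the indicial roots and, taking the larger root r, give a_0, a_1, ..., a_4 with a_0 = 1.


Write in Frobenius form y'' + (p(x)/x) y' + (q(x)/x^2) y = 0:
  p(x) = 33/10,  q(x) = 2x^2 + 4x - 21/5.
Indicial equation: r(r-1) + (33/10) r + (-21/5) = 0 -> roots r_1 = 6/5, r_2 = -7/2.
Take r = r_1 = 6/5. Let y(x) = x^r sum_{n>=0} a_n x^n with a_0 = 1.
Substitute y = x^r sum a_n x^n and match x^{r+n}. The recurrence is
  D(n) a_n + 4 a_{n-1} + 2 a_{n-2} = 0,  where D(n) = (r+n)(r+n-1) + (33/10)(r+n) + (-21/5).
  a_n = [-4 a_{n-1} - 2 a_{n-2}] / D(n).
Since the indicial polynomial factors as (r - r_1)(r - r_2), D(n) = (r_1 + n - r_1)(r_1 + n - r_2) = n(n + 47/10).
Evaluating step by step (a_0 = 1):
  n = 1: D(1) = 1(1 + 47/10) = 57/10; numerator = -4(1) = -4; a_1 = (-4)/(57/10) = -40/57
  n = 2: D(2) = 2(2 + 47/10) = 67/5; numerator = -4(-40/57) - 2(1) = 46/57; a_2 = (46/57)/(67/5) = 230/3819
  n = 3: D(3) = 3(3 + 47/10) = 231/10; numerator = -4(230/3819) - 2(-40/57) = 1480/1273; a_3 = (1480/1273)/(231/10) = 14800/294063
  n = 4: D(4) = 4(4 + 47/10) = 174/5; numerator = -4(14800/294063) - 2(230/3819) = -1660/5159; a_4 = (-1660/5159)/(174/5) = -4150/448833

r = 6/5; a_0 = 1; a_1 = -40/57; a_2 = 230/3819; a_3 = 14800/294063; a_4 = -4150/448833


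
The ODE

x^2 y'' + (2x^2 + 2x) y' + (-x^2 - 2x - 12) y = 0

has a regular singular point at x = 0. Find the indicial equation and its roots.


Divide by x^2 to reach normal form y'' + P_1(x) y' + P_2(x) y = 0 with P_1(x) = 2 + 2/x and P_2(x) = -1 - 2/x - 12/x^2.
x = 0 is a singular point because the y'-coefficient 2 + 2/x has a pole at x = 0 and the y-coefficient -1 - 2/x - 12/x^2 has a pole at x = 0.
It is a regular singular point because x P_1(x) = p(x) = 2x + 2 and x^2 P_2(x) = q(x) = -x^2 - 2x - 12 are polynomials, hence analytic at x = 0.
p(0) = 2,  q(0) = -12.
Indicial equation: r(r-1) + p(0) r + q(0) = 0, i.e. r^2 + (p(0) - 1) r + q(0) = 0, i.e. r^2 + 1 r - 12 = 0.
Discriminant: (1)^2 - 4(-12) = 49, so r = (-1 ± 7)/2.
Solving: r_1 = 3, r_2 = -4.

indicial: r^2 + 1 r - 12 = 0; roots r_1 = 3, r_2 = -4


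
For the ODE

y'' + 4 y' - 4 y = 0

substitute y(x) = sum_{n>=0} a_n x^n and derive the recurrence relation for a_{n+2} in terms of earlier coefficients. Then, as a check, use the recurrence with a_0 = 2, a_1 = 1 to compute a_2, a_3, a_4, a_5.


Substitute y = sum_n a_n x^n.
y''(x) has coefficient (n+2)(n+1) a_{n+2} at x^n;
4 y'(x) has coefficient 4 (n+1) a_{n+1} at x^n;
-4 y(x) has coefficient -4 a_n at x^n.
Matching x^n: (n+2)(n+1) a_{n+2} + 4 (n+1) a_{n+1} - 4 a_n = 0.
Thus a_{n+2} = [-4 (n+1) a_{n+1} + 4 a_n] / ((n+1)(n+2)).

Check with a_0 = 2, a_1 = 1 (apply the recurrence for n = 0, 1, 2, 3): a_0 = 2, a_1 = 1, a_2 = 2, a_3 = -2, a_4 = 8/3, a_5 = -38/15.

a_(n+2) = [-4 (n+1) a_(n+1) + 4 a_n] / ((n+1)(n+2)); check: a_0 = 2, a_1 = 1, a_2 = 2, a_3 = -2, a_4 = 8/3, a_5 = -38/15


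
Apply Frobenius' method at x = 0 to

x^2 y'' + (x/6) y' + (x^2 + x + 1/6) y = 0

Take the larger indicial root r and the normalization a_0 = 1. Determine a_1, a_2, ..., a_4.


Write in Frobenius form y'' + (p(x)/x) y' + (q(x)/x^2) y = 0:
  p(x) = 1/6,  q(x) = x^2 + x + 1/6.
Indicial equation: r(r-1) + (1/6) r + (1/6) = 0 -> roots r_1 = 1/2, r_2 = 1/3.
Take r = r_1 = 1/2. Let y(x) = x^r sum_{n>=0} a_n x^n with a_0 = 1.
Substitute y = x^r sum a_n x^n and match x^{r+n}. The recurrence is
  D(n) a_n + 1 a_{n-1} + 1 a_{n-2} = 0,  where D(n) = (r+n)(r+n-1) + (1/6)(r+n) + (1/6).
  a_n = [-1 a_{n-1} - 1 a_{n-2}] / D(n).
Since the indicial polynomial factors as (r - r_1)(r - r_2), D(n) = (r_1 + n - r_1)(r_1 + n - r_2) = n(n + 1/6).
Evaluating step by step (a_0 = 1):
  n = 1: D(1) = 1(1 + 1/6) = 7/6; numerator = -1(1) = -1; a_1 = (-1)/(7/6) = -6/7
  n = 2: D(2) = 2(2 + 1/6) = 13/3; numerator = -1(-6/7) - 1(1) = -1/7; a_2 = (-1/7)/(13/3) = -3/91
  n = 3: D(3) = 3(3 + 1/6) = 19/2; numerator = -1(-3/91) - 1(-6/7) = 81/91; a_3 = (81/91)/(19/2) = 162/1729
  n = 4: D(4) = 4(4 + 1/6) = 50/3; numerator = -1(162/1729) - 1(-3/91) = -15/247; a_4 = (-15/247)/(50/3) = -9/2470

r = 1/2; a_0 = 1; a_1 = -6/7; a_2 = -3/91; a_3 = 162/1729; a_4 = -9/2470


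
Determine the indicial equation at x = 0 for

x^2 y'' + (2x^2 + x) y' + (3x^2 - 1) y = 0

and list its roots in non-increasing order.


Divide by x^2 to reach normal form y'' + P_1(x) y' + P_2(x) y = 0 with P_1(x) = 2 + 1/x and P_2(x) = 3 - 1/x^2.
x = 0 is a singular point because the y'-coefficient 2 + 1/x has a pole at x = 0 and the y-coefficient 3 - 1/x^2 has a pole at x = 0.
It is a regular singular point because x P_1(x) = p(x) = 2x + 1 and x^2 P_2(x) = q(x) = 3x^2 - 1 are polynomials, hence analytic at x = 0.
p(0) = 1,  q(0) = -1.
Indicial equation: r(r-1) + p(0) r + q(0) = 0, i.e. r^2 + (p(0) - 1) r + q(0) = 0, i.e. r^2 - 1 = 0.
Discriminant: (0)^2 - 4(-1) = 4, so r = (0 ± 2)/2.
Solving: r_1 = 1, r_2 = -1.

indicial: r^2 - 1 = 0; roots r_1 = 1, r_2 = -1


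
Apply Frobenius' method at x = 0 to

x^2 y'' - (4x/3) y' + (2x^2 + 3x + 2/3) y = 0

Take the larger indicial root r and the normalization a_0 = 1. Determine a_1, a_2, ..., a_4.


Write in Frobenius form y'' + (p(x)/x) y' + (q(x)/x^2) y = 0:
  p(x) = -4/3,  q(x) = 2x^2 + 3x + 2/3.
Indicial equation: r(r-1) + (-4/3) r + (2/3) = 0 -> roots r_1 = 2, r_2 = 1/3.
Take r = r_1 = 2. Let y(x) = x^r sum_{n>=0} a_n x^n with a_0 = 1.
Substitute y = x^r sum a_n x^n and match x^{r+n}. The recurrence is
  D(n) a_n + 3 a_{n-1} + 2 a_{n-2} = 0,  where D(n) = (r+n)(r+n-1) + (-4/3)(r+n) + (2/3).
  a_n = [-3 a_{n-1} - 2 a_{n-2}] / D(n).
Since the indicial polynomial factors as (r - r_1)(r - r_2), D(n) = (r_1 + n - r_1)(r_1 + n - r_2) = n(n + 5/3).
Evaluating step by step (a_0 = 1):
  n = 1: D(1) = 1(1 + 5/3) = 8/3; numerator = -3(1) = -3; a_1 = (-3)/(8/3) = -9/8
  n = 2: D(2) = 2(2 + 5/3) = 22/3; numerator = -3(-9/8) - 2(1) = 11/8; a_2 = (11/8)/(22/3) = 3/16
  n = 3: D(3) = 3(3 + 5/3) = 14; numerator = -3(3/16) - 2(-9/8) = 27/16; a_3 = (27/16)/(14) = 27/224
  n = 4: D(4) = 4(4 + 5/3) = 68/3; numerator = -3(27/224) - 2(3/16) = -165/224; a_4 = (-165/224)/(68/3) = -495/15232

r = 2; a_0 = 1; a_1 = -9/8; a_2 = 3/16; a_3 = 27/224; a_4 = -495/15232


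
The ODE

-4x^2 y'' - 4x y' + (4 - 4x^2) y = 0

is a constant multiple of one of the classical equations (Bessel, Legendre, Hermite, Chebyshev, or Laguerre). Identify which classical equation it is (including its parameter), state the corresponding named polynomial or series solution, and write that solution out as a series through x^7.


All three coefficients share the factor -4; dividing through by -4 gives  x^2 y'' + x y' + (x^2 - 1) y = 0.
This matches the Bessel equation x^2 y'' + x y' + (x^2 - nu^2) y = 0 with nu^2 = 1, so nu = 1; the solution bounded at x = 0 is J_1(x).
Frobenius at x = 0: indicial roots ±nu; for r = nu the recurrence k(k + 2nu) c_k = -c_{k-2} gives the standard series J_nu(x) = sum_{k>=0} (-1)^k / (k! (k+nu)!) (x/2)^(2k+nu). Evaluate the first 4 terms:
  k = 0: (-1)^0 / (0! * 1! * 2^1) x^1 = 1/(1*1*2) x^1 = (1/2) x^1
  k = 1: (-1)^1 / (1! * 2! * 2^3) x^3 = -1/(1*2*8) x^3 = (-1/16) x^3
  k = 2: (-1)^2 / (2! * 3! * 2^5) x^5 = 1/(2*6*32) x^5 = (1/384) x^5
  k = 3: (-1)^3 / (3! * 4! * 2^7) x^7 = -1/(6*24*128) x^7 = (-1/18432) x^7
Hence J_1(x) = -x^7/18432 + x^5/384 - x^3/16 + x/2 + ....

J_1(x); series = -x^7/18432 + x^5/384 - x^3/16 + x/2


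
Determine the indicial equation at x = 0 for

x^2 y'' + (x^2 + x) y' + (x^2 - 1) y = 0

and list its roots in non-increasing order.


Divide by x^2 to reach normal form y'' + P_1(x) y' + P_2(x) y = 0 with P_1(x) = 1 + 1/x and P_2(x) = 1 - 1/x^2.
x = 0 is a singular point because the y'-coefficient 1 + 1/x has a pole at x = 0 and the y-coefficient 1 - 1/x^2 has a pole at x = 0.
It is a regular singular point because x P_1(x) = p(x) = x + 1 and x^2 P_2(x) = q(x) = x^2 - 1 are polynomials, hence analytic at x = 0.
p(0) = 1,  q(0) = -1.
Indicial equation: r(r-1) + p(0) r + q(0) = 0, i.e. r^2 + (p(0) - 1) r + q(0) = 0, i.e. r^2 - 1 = 0.
Discriminant: (0)^2 - 4(-1) = 4, so r = (0 ± 2)/2.
Solving: r_1 = 1, r_2 = -1.

indicial: r^2 - 1 = 0; roots r_1 = 1, r_2 = -1


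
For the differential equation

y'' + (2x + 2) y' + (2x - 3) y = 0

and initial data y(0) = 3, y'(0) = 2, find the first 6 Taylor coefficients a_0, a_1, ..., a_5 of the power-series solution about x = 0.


Ansatz: y(x) = sum_{n>=0} a_n x^n, so y'(x) = sum_{n>=1} n a_n x^(n-1) and y''(x) = sum_{n>=2} n(n-1) a_n x^(n-2).
Substitute into P(x) y'' + Q(x) y' + R(x) y = 0 with P(x) = 1, Q(x) = 2x + 2, R(x) = 2x - 3, and match powers of x.
Initial conditions: a_0 = 3, a_1 = 2.
Setting the coefficient of each power of x to zero and solving order by order (substituting the coefficients already found):
  x^0: 2 a_2 + 2 a_1 - 3 a_0 = 0  ->  2 a_2 = -2 a_1 + 3 a_0 = 5  ->  a_2 = 5/2
  x^1: 6 a_3 + 4 a_2 - a_1 + 2 a_0 = 0  ->  6 a_3 = -4 a_2 + a_1 - 2 a_0 = -14  ->  a_3 = -7/3
  x^2: 12 a_4 + 6 a_3 + a_2 + 2 a_1 = 0  ->  12 a_4 = -6 a_3 - a_2 - 2 a_1 = 15/2  ->  a_4 = 5/8
  x^3: 20 a_5 + 8 a_4 + 3 a_3 + 2 a_2 = 0  ->  20 a_5 = -8 a_4 - 3 a_3 - 2 a_2 = -3  ->  a_5 = -3/20
Truncated series: y(x) = 3 + 2 x + (5/2) x^2 - (7/3) x^3 + (5/8) x^4 - (3/20) x^5 + O(x^6).

a_0 = 3; a_1 = 2; a_2 = 5/2; a_3 = -7/3; a_4 = 5/8; a_5 = -3/20


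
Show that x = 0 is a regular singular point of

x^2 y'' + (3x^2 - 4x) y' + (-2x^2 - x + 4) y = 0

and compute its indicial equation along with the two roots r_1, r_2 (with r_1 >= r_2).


Divide by x^2 to reach normal form y'' + P_1(x) y' + P_2(x) y = 0 with P_1(x) = 3 - 4/x and P_2(x) = -2 - 1/x + 4/x^2.
x = 0 is a singular point because the y'-coefficient 3 - 4/x has a pole at x = 0 and the y-coefficient -2 - 1/x + 4/x^2 has a pole at x = 0.
It is a regular singular point because x P_1(x) = p(x) = 3x - 4 and x^2 P_2(x) = q(x) = -2x^2 - x + 4 are polynomials, hence analytic at x = 0.
p(0) = -4,  q(0) = 4.
Indicial equation: r(r-1) + p(0) r + q(0) = 0, i.e. r^2 + (p(0) - 1) r + q(0) = 0, i.e. r^2 - 5 r + 4 = 0.
Discriminant: (-5)^2 - 4(4) = 9, so r = (5 ± 3)/2.
Solving: r_1 = 4, r_2 = 1.

indicial: r^2 - 5 r + 4 = 0; roots r_1 = 4, r_2 = 1


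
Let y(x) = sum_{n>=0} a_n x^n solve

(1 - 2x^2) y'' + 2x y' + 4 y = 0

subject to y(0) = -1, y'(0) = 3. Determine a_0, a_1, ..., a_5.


Ansatz: y(x) = sum_{n>=0} a_n x^n, so y'(x) = sum_{n>=1} n a_n x^(n-1) and y''(x) = sum_{n>=2} n(n-1) a_n x^(n-2).
Substitute into P(x) y'' + Q(x) y' + R(x) y = 0 with P(x) = 1 - 2x^2, Q(x) = 2x, R(x) = 4, and match powers of x.
Initial conditions: a_0 = -1, a_1 = 3.
Setting the coefficient of each power of x to zero and solving order by order (substituting the coefficients already found):
  x^0: 2 a_2 + 4 a_0 = 0  ->  2 a_2 = -4 a_0 = 4  ->  a_2 = 2
  x^1: 6 a_3 + 6 a_1 = 0  ->  6 a_3 = -6 a_1 = -18  ->  a_3 = -3
  x^2: 12 a_4 + 4 a_2 = 0  ->  12 a_4 = -4 a_2 = -8  ->  a_4 = -2/3
  x^3: 20 a_5 - 2 a_3 = 0  ->  20 a_5 = 2 a_3 = -6  ->  a_5 = -3/10
Truncated series: y(x) = -1 + 3 x + 2 x^2 - 3 x^3 - (2/3) x^4 - (3/10) x^5 + O(x^6).

a_0 = -1; a_1 = 3; a_2 = 2; a_3 = -3; a_4 = -2/3; a_5 = -3/10


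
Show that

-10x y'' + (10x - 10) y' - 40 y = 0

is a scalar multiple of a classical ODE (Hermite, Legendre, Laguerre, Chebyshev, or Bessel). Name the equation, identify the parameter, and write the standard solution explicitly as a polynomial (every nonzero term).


All three coefficients share the factor -10; dividing through by -10 gives  x y'' + (1 - x) y' + 4 y = 0.
This matches the Laguerre equation x y'' + (1 - x) y' + n y = 0 with n = 4; the polynomial solution is L_4(x).
With y = sum_k a_k x^k, matching x^k gives (k+1)k a_{k+1} + (k+1) a_{k+1} - k a_k + n a_k = 0, i.e. (k+1)^2 a_{k+1} = (k - n) a_k = (k - 4) a_k. The right side vanishes at k = 4, so the series terminates at degree 4.
Standard normalization L_n(0) = 1 gives a_0 = 1. Work upward with a_{k+1} = (k - 4) a_k / (k+1)^2:
  a_1 = (0 - 4)(1) / 1^2 = -4/1 = -4
  a_2 = (1 - 4)(-4) / 2^2 = 12/4 = 3
  a_3 = (2 - 4)(3) / 3^2 = -6/9 = -2/3
  a_4 = (3 - 4)(-2/3) / 4^2 = (2/3)/16 = 1/24
Hence L_4(x) = x^4/24 - 2 x^3/3 + 3 x^2 - 4 x + 1.

L_4(x); series = x^4/24 - 2 x^3/3 + 3 x^2 - 4 x + 1


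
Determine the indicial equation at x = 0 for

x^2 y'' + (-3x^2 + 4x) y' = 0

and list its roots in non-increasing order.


Divide by x^2 to reach normal form y'' + P_1(x) y' + P_2(x) y = 0 with P_1(x) = -3 + 4/x and P_2(x) = 0.
x = 0 is a singular point because the y'-coefficient -3 + 4/x has a pole at x = 0.
It is a regular singular point because x P_1(x) = p(x) = 4 - 3x and x^2 P_2(x) = q(x) = 0 are polynomials, hence analytic at x = 0.
p(0) = 4,  q(0) = 0.
Indicial equation: r(r-1) + p(0) r + q(0) = 0, i.e. r^2 + (p(0) - 1) r + q(0) = 0, i.e. r^2 + 3 r = 0.
Discriminant: (3)^2 - 4(0) = 9, so r = (-3 ± 3)/2.
Solving: r_1 = 0, r_2 = -3.

indicial: r^2 + 3 r = 0; roots r_1 = 0, r_2 = -3


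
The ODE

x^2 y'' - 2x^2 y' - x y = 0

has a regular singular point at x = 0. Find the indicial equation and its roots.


Divide by x^2 to reach normal form y'' + P_1(x) y' + P_2(x) y = 0 with P_1(x) = -2 and P_2(x) = -1/x.
x = 0 is a singular point because the y-coefficient -1/x has a pole at x = 0.
It is a regular singular point because x P_1(x) = p(x) = -2x and x^2 P_2(x) = q(x) = -x are polynomials, hence analytic at x = 0.
p(0) = 0,  q(0) = 0.
Indicial equation: r(r-1) + p(0) r + q(0) = 0, i.e. r^2 + (p(0) - 1) r + q(0) = 0, i.e. r^2 - 1 r = 0.
Discriminant: (-1)^2 - 4(0) = 1, so r = (1 ± 1)/2.
Solving: r_1 = 1, r_2 = 0.

indicial: r^2 - 1 r = 0; roots r_1 = 1, r_2 = 0


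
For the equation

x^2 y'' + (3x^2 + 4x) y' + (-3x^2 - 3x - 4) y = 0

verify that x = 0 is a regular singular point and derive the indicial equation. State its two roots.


Divide by x^2 to reach normal form y'' + P_1(x) y' + P_2(x) y = 0 with P_1(x) = 3 + 4/x and P_2(x) = -3 - 3/x - 4/x^2.
x = 0 is a singular point because the y'-coefficient 3 + 4/x has a pole at x = 0 and the y-coefficient -3 - 3/x - 4/x^2 has a pole at x = 0.
It is a regular singular point because x P_1(x) = p(x) = 3x + 4 and x^2 P_2(x) = q(x) = -3x^2 - 3x - 4 are polynomials, hence analytic at x = 0.
p(0) = 4,  q(0) = -4.
Indicial equation: r(r-1) + p(0) r + q(0) = 0, i.e. r^2 + (p(0) - 1) r + q(0) = 0, i.e. r^2 + 3 r - 4 = 0.
Discriminant: (3)^2 - 4(-4) = 25, so r = (-3 ± 5)/2.
Solving: r_1 = 1, r_2 = -4.

indicial: r^2 + 3 r - 4 = 0; roots r_1 = 1, r_2 = -4


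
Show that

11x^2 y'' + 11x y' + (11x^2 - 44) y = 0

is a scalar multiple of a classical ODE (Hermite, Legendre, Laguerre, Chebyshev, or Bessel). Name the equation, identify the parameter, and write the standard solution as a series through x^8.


All three coefficients share the factor 11; dividing through by 11 gives  x^2 y'' + x y' + (x^2 - 4) y = 0.
This matches the Bessel equation x^2 y'' + x y' + (x^2 - nu^2) y = 0 with nu^2 = 4, so nu = 2; the solution bounded at x = 0 is J_2(x).
Frobenius at x = 0: indicial roots ±nu; for r = nu the recurrence k(k + 2nu) c_k = -c_{k-2} gives the standard series J_nu(x) = sum_{k>=0} (-1)^k / (k! (k+nu)!) (x/2)^(2k+nu). Evaluate the first 4 terms:
  k = 0: (-1)^0 / (0! * 2! * 2^2) x^2 = 1/(1*2*4) x^2 = (1/8) x^2
  k = 1: (-1)^1 / (1! * 3! * 2^4) x^4 = -1/(1*6*16) x^4 = (-1/96) x^4
  k = 2: (-1)^2 / (2! * 4! * 2^6) x^6 = 1/(2*24*64) x^6 = (1/3072) x^6
  k = 3: (-1)^3 / (3! * 5! * 2^8) x^8 = -1/(6*120*256) x^8 = (-1/184320) x^8
Hence J_2(x) = -x^8/184320 + x^6/3072 - x^4/96 + x^2/8 + ....

J_2(x); series = -x^8/184320 + x^6/3072 - x^4/96 + x^2/8


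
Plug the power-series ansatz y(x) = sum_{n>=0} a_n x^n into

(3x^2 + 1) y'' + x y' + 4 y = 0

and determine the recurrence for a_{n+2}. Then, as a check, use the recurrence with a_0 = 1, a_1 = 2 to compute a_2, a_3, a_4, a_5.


Substitute y = sum_n a_n x^n.
(1 + 3 x^2) y'' contributes (n+2)(n+1) a_{n+2} + 3 n(n-1) a_n at x^n.
x y'(x) contributes n a_n at x^n.
4 y(x) contributes 4 a_n at x^n.
Matching x^n: (n+2)(n+1) a_{n+2} + (3 n(n-1) + n + 4) a_n = 0.
Thus a_{n+2} = (-3 n(n-1) - n - 4) / ((n+1)(n+2)) * a_n.

Check with a_0 = 1, a_1 = 2 (apply the recurrence for n = 0, 1, 2, 3): a_0 = 1, a_1 = 2, a_2 = -2, a_3 = -5/3, a_4 = 2, a_5 = 25/12.

a_(n+2) = (-3 n(n-1) - n - 4) / ((n+1)(n+2)) * a_n; check: a_0 = 1, a_1 = 2, a_2 = -2, a_3 = -5/3, a_4 = 2, a_5 = 25/12


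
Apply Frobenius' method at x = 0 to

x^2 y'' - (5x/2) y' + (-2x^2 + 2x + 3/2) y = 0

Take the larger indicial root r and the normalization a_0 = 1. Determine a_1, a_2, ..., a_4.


Write in Frobenius form y'' + (p(x)/x) y' + (q(x)/x^2) y = 0:
  p(x) = -5/2,  q(x) = -2x^2 + 2x + 3/2.
Indicial equation: r(r-1) + (-5/2) r + (3/2) = 0 -> roots r_1 = 3, r_2 = 1/2.
Take r = r_1 = 3. Let y(x) = x^r sum_{n>=0} a_n x^n with a_0 = 1.
Substitute y = x^r sum a_n x^n and match x^{r+n}. The recurrence is
  D(n) a_n + 2 a_{n-1} - 2 a_{n-2} = 0,  where D(n) = (r+n)(r+n-1) + (-5/2)(r+n) + (3/2).
  a_n = [-2 a_{n-1} + 2 a_{n-2}] / D(n).
Since the indicial polynomial factors as (r - r_1)(r - r_2), D(n) = (r_1 + n - r_1)(r_1 + n - r_2) = n(n + 5/2).
Evaluating step by step (a_0 = 1):
  n = 1: D(1) = 1(1 + 5/2) = 7/2; numerator = -2(1) = -2; a_1 = (-2)/(7/2) = -4/7
  n = 2: D(2) = 2(2 + 5/2) = 9; numerator = -2(-4/7) + 2(1) = 22/7; a_2 = (22/7)/(9) = 22/63
  n = 3: D(3) = 3(3 + 5/2) = 33/2; numerator = -2(22/63) + 2(-4/7) = -116/63; a_3 = (-116/63)/(33/2) = -232/2079
  n = 4: D(4) = 4(4 + 5/2) = 26; numerator = -2(-232/2079) + 2(22/63) = 1916/2079; a_4 = (1916/2079)/(26) = 958/27027

r = 3; a_0 = 1; a_1 = -4/7; a_2 = 22/63; a_3 = -232/2079; a_4 = 958/27027


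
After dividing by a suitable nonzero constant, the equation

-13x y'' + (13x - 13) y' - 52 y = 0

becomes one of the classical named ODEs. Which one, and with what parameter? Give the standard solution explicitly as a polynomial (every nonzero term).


All three coefficients share the factor -13; dividing through by -13 gives  x y'' + (1 - x) y' + 4 y = 0.
This matches the Laguerre equation x y'' + (1 - x) y' + n y = 0 with n = 4; the polynomial solution is L_4(x).
With y = sum_k a_k x^k, matching x^k gives (k+1)k a_{k+1} + (k+1) a_{k+1} - k a_k + n a_k = 0, i.e. (k+1)^2 a_{k+1} = (k - n) a_k = (k - 4) a_k. The right side vanishes at k = 4, so the series terminates at degree 4.
Standard normalization L_n(0) = 1 gives a_0 = 1. Work upward with a_{k+1} = (k - 4) a_k / (k+1)^2:
  a_1 = (0 - 4)(1) / 1^2 = -4/1 = -4
  a_2 = (1 - 4)(-4) / 2^2 = 12/4 = 3
  a_3 = (2 - 4)(3) / 3^2 = -6/9 = -2/3
  a_4 = (3 - 4)(-2/3) / 4^2 = (2/3)/16 = 1/24
Hence L_4(x) = x^4/24 - 2 x^3/3 + 3 x^2 - 4 x + 1.

L_4(x); series = x^4/24 - 2 x^3/3 + 3 x^2 - 4 x + 1


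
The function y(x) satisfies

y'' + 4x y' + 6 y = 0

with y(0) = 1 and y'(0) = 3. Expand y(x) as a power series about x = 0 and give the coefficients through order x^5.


Ansatz: y(x) = sum_{n>=0} a_n x^n, so y'(x) = sum_{n>=1} n a_n x^(n-1) and y''(x) = sum_{n>=2} n(n-1) a_n x^(n-2).
Substitute into P(x) y'' + Q(x) y' + R(x) y = 0 with P(x) = 1, Q(x) = 4x, R(x) = 6, and match powers of x.
Initial conditions: a_0 = 1, a_1 = 3.
Setting the coefficient of each power of x to zero and solving order by order (substituting the coefficients already found):
  x^0: 2 a_2 + 6 a_0 = 0  ->  2 a_2 = -6 a_0 = -6  ->  a_2 = -3
  x^1: 6 a_3 + 10 a_1 = 0  ->  6 a_3 = -10 a_1 = -30  ->  a_3 = -5
  x^2: 12 a_4 + 14 a_2 = 0  ->  12 a_4 = -14 a_2 = 42  ->  a_4 = 7/2
  x^3: 20 a_5 + 18 a_3 = 0  ->  20 a_5 = -18 a_3 = 90  ->  a_5 = 9/2
Truncated series: y(x) = 1 + 3 x - 3 x^2 - 5 x^3 + (7/2) x^4 + (9/2) x^5 + O(x^6).

a_0 = 1; a_1 = 3; a_2 = -3; a_3 = -5; a_4 = 7/2; a_5 = 9/2


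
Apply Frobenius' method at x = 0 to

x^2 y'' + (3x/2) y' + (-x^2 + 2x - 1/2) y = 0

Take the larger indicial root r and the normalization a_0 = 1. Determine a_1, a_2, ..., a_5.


Write in Frobenius form y'' + (p(x)/x) y' + (q(x)/x^2) y = 0:
  p(x) = 3/2,  q(x) = -x^2 + 2x - 1/2.
Indicial equation: r(r-1) + (3/2) r + (-1/2) = 0 -> roots r_1 = 1/2, r_2 = -1.
Take r = r_1 = 1/2. Let y(x) = x^r sum_{n>=0} a_n x^n with a_0 = 1.
Substitute y = x^r sum a_n x^n and match x^{r+n}. The recurrence is
  D(n) a_n + 2 a_{n-1} - 1 a_{n-2} = 0,  where D(n) = (r+n)(r+n-1) + (3/2)(r+n) + (-1/2).
  a_n = [-2 a_{n-1} + 1 a_{n-2}] / D(n).
Since the indicial polynomial factors as (r - r_1)(r - r_2), D(n) = (r_1 + n - r_1)(r_1 + n - r_2) = n(n + 3/2).
Evaluating step by step (a_0 = 1):
  n = 1: D(1) = 1(1 + 3/2) = 5/2; numerator = -2(1) = -2; a_1 = (-2)/(5/2) = -4/5
  n = 2: D(2) = 2(2 + 3/2) = 7; numerator = -2(-4/5) + 1(1) = 13/5; a_2 = (13/5)/(7) = 13/35
  n = 3: D(3) = 3(3 + 3/2) = 27/2; numerator = -2(13/35) + 1(-4/5) = -54/35; a_3 = (-54/35)/(27/2) = -4/35
  n = 4: D(4) = 4(4 + 3/2) = 22; numerator = -2(-4/35) + 1(13/35) = 3/5; a_4 = (3/5)/(22) = 3/110
  n = 5: D(5) = 5(5 + 3/2) = 65/2; numerator = -2(3/110) + 1(-4/35) = -13/77; a_5 = (-13/77)/(65/2) = -2/385

r = 1/2; a_0 = 1; a_1 = -4/5; a_2 = 13/35; a_3 = -4/35; a_4 = 3/110; a_5 = -2/385


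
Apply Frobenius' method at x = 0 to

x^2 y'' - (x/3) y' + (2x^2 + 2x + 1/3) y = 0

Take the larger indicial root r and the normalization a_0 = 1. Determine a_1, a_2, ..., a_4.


Write in Frobenius form y'' + (p(x)/x) y' + (q(x)/x^2) y = 0:
  p(x) = -1/3,  q(x) = 2x^2 + 2x + 1/3.
Indicial equation: r(r-1) + (-1/3) r + (1/3) = 0 -> roots r_1 = 1, r_2 = 1/3.
Take r = r_1 = 1. Let y(x) = x^r sum_{n>=0} a_n x^n with a_0 = 1.
Substitute y = x^r sum a_n x^n and match x^{r+n}. The recurrence is
  D(n) a_n + 2 a_{n-1} + 2 a_{n-2} = 0,  where D(n) = (r+n)(r+n-1) + (-1/3)(r+n) + (1/3).
  a_n = [-2 a_{n-1} - 2 a_{n-2}] / D(n).
Since the indicial polynomial factors as (r - r_1)(r - r_2), D(n) = (r_1 + n - r_1)(r_1 + n - r_2) = n(n + 2/3).
Evaluating step by step (a_0 = 1):
  n = 1: D(1) = 1(1 + 2/3) = 5/3; numerator = -2(1) = -2; a_1 = (-2)/(5/3) = -6/5
  n = 2: D(2) = 2(2 + 2/3) = 16/3; numerator = -2(-6/5) - 2(1) = 2/5; a_2 = (2/5)/(16/3) = 3/40
  n = 3: D(3) = 3(3 + 2/3) = 11; numerator = -2(3/40) - 2(-6/5) = 9/4; a_3 = (9/4)/(11) = 9/44
  n = 4: D(4) = 4(4 + 2/3) = 56/3; numerator = -2(9/44) - 2(3/40) = -123/220; a_4 = (-123/220)/(56/3) = -369/12320

r = 1; a_0 = 1; a_1 = -6/5; a_2 = 3/40; a_3 = 9/44; a_4 = -369/12320


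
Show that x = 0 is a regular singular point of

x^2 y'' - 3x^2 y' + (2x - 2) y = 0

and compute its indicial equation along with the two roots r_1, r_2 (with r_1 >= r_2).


Divide by x^2 to reach normal form y'' + P_1(x) y' + P_2(x) y = 0 with P_1(x) = -3 and P_2(x) = 2/x - 2/x^2.
x = 0 is a singular point because the y-coefficient 2/x - 2/x^2 has a pole at x = 0.
It is a regular singular point because x P_1(x) = p(x) = -3x and x^2 P_2(x) = q(x) = 2x - 2 are polynomials, hence analytic at x = 0.
p(0) = 0,  q(0) = -2.
Indicial equation: r(r-1) + p(0) r + q(0) = 0, i.e. r^2 + (p(0) - 1) r + q(0) = 0, i.e. r^2 - 1 r - 2 = 0.
Discriminant: (-1)^2 - 4(-2) = 9, so r = (1 ± 3)/2.
Solving: r_1 = 2, r_2 = -1.

indicial: r^2 - 1 r - 2 = 0; roots r_1 = 2, r_2 = -1


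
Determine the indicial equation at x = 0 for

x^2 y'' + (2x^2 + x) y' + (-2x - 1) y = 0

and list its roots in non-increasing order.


Divide by x^2 to reach normal form y'' + P_1(x) y' + P_2(x) y = 0 with P_1(x) = 2 + 1/x and P_2(x) = -2/x - 1/x^2.
x = 0 is a singular point because the y'-coefficient 2 + 1/x has a pole at x = 0 and the y-coefficient -2/x - 1/x^2 has a pole at x = 0.
It is a regular singular point because x P_1(x) = p(x) = 2x + 1 and x^2 P_2(x) = q(x) = -2x - 1 are polynomials, hence analytic at x = 0.
p(0) = 1,  q(0) = -1.
Indicial equation: r(r-1) + p(0) r + q(0) = 0, i.e. r^2 + (p(0) - 1) r + q(0) = 0, i.e. r^2 - 1 = 0.
Discriminant: (0)^2 - 4(-1) = 4, so r = (0 ± 2)/2.
Solving: r_1 = 1, r_2 = -1.

indicial: r^2 - 1 = 0; roots r_1 = 1, r_2 = -1
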